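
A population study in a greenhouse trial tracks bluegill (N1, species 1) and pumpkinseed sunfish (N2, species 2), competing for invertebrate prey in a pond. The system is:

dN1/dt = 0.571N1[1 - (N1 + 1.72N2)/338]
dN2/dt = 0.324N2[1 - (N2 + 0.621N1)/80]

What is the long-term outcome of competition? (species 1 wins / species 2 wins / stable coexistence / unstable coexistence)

Compare the nullcline intercepts: K1/α12 = 338/1.72 = 197 > K2 = 80; K2/α21 = 80/0.621 = 129 < K1 = 338.
Since the inequalities point opposite ways, species 1 can invade but species 2 cannot.

species 1 excludes species 2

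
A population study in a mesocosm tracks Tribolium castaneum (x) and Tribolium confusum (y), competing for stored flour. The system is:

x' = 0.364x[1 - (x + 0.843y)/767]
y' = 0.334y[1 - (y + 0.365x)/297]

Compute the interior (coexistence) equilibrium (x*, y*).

Setting both brackets to zero gives the nullclines x + 0.843y = 767 and 0.365x + y = 297.
Substituting y = 297 - 0.365x into the first: x(1 - 0.843·0.365) = 767 - 0.843·297.
So x* = 517/0.692 = 746, and then y* = 297 - 0.365·746 = 24.6.

x* ≈ 746, y* ≈ 24.6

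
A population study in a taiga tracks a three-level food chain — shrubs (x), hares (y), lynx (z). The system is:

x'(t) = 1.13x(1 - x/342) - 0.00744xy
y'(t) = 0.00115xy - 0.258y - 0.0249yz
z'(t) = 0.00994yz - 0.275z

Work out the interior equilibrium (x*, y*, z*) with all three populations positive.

From dz/dt = 0: 0.00994y* = 0.275, so y* = 27.7.
From dx/dt = 0: 1.13(1 - x*/342) = 0.00744·27.7, giving x* = 342·(1 - 0.182) = 280.
From dy/dt = 0: 0.00115·280 - 0.258 = 0.0249z*, so z* = 0.0637/0.0249 = 2.56.

x* ≈ 280, y* ≈ 27.7, z* ≈ 2.56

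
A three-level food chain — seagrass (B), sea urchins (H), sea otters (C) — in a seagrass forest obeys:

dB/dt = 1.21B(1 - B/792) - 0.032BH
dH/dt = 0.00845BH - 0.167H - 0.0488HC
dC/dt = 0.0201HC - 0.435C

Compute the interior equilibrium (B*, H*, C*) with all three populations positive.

B* ≈ 339, H* ≈ 21.6, C* ≈ 55.2

From dC/dt = 0: 0.0201H* = 0.435, so H* = 21.6.
From dB/dt = 0: 1.21(1 - B*/792) = 0.032·21.6, giving B* = 792·(1 - 0.572) = 339.
From dH/dt = 0: 0.00845·339 - 0.167 = 0.0488C*, so C* = 2.7/0.0488 = 55.2.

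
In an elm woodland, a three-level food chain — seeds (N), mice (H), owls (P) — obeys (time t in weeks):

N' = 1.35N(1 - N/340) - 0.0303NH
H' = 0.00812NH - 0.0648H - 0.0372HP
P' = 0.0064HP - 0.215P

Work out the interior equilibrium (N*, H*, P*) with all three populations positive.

From dP/dt = 0: 0.0064H* = 0.215, so H* = 33.6.
From dN/dt = 0: 1.35(1 - N*/340) = 0.0303·33.6, giving N* = 340·(1 - 0.754) = 83.6.
From dH/dt = 0: 0.00812·83.6 - 0.0648 = 0.0372P*, so P* = 0.614/0.0372 = 16.5.

N* ≈ 83.6, H* ≈ 33.6, P* ≈ 16.5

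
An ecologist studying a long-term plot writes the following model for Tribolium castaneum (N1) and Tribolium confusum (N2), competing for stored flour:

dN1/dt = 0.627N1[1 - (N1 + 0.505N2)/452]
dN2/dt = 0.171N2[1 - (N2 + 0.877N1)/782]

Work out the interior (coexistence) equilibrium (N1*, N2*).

Setting both brackets to zero gives the nullclines N1 + 0.505N2 = 452 and 0.877N1 + N2 = 782.
Substituting N2 = 782 - 0.877N1 into the first: N1(1 - 0.505·0.877) = 452 - 0.505·782.
So N1* = 57.1/0.557 = 102, and then N2* = 782 - 0.877·102 = 692.

N1* ≈ 102, N2* ≈ 692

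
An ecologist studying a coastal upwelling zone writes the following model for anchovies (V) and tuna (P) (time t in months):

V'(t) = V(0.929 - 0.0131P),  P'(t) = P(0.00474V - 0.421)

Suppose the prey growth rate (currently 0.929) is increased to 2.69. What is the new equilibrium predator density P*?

At the interior fixed point, setting dV/dt = 0 with V > 0 fixes P* = (prey growth rate)/(VP coefficient) — independent of the other coefficients.
With the change, P* = 2.69/0.0131 = 205; it rises from 70.9.

P* ≈ 205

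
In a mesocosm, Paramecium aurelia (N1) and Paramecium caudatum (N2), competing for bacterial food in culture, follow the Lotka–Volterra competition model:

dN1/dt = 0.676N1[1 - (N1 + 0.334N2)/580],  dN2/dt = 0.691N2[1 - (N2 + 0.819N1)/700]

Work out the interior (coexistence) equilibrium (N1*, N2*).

N1* ≈ 477, N2* ≈ 310

Setting both brackets to zero gives the nullclines N1 + 0.334N2 = 580 and 0.819N1 + N2 = 700.
Substituting N2 = 700 - 0.819N1 into the first: N1(1 - 0.334·0.819) = 580 - 0.334·700.
So N1* = 346/0.726 = 477, and then N2* = 700 - 0.819·477 = 310.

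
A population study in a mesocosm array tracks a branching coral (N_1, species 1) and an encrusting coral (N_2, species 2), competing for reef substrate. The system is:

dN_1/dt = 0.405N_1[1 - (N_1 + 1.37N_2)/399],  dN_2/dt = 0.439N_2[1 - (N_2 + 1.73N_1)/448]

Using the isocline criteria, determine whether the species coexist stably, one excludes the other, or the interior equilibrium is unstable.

Compare the nullcline intercepts: K1/α12 = 399/1.37 = 291 < K2 = 448; K2/α21 = 448/1.73 = 259 < K1 = 399.
Since both are reversed, neither can invade when rare; the interior point is a saddle.

unstable coexistence (outcome depends on initial conditions)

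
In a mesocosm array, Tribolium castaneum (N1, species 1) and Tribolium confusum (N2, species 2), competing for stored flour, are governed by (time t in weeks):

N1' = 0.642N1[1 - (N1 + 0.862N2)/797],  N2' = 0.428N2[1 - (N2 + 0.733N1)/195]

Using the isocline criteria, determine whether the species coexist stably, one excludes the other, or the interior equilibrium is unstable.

Compare the nullcline intercepts: K1/α12 = 797/0.862 = 925 > K2 = 195; K2/α21 = 195/0.733 = 266 < K1 = 797.
Since the inequalities point opposite ways, species 1 can invade but species 2 cannot.

species 1 excludes species 2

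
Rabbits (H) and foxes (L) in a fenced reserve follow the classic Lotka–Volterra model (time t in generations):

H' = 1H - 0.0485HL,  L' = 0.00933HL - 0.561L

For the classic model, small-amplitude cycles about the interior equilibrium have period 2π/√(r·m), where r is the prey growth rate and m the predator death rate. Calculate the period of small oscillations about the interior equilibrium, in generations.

Here r = 1 and m = 0.561, so r·m = 0.561.
ω = √0.561 = 0.749 per generation, hence T = 2π/ω ≈ 8.39 generations.

T ≈ 8.39 generations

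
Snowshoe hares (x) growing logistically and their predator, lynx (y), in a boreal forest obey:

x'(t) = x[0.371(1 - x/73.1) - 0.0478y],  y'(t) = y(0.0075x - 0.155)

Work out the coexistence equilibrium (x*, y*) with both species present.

x* ≈ 20.7, y* ≈ 5.57

From dy/dt = 0 with y > 0: 0.0075x* = 0.155, so x* = 20.7.
Substitute into dx/dt = 0: 0.371(1 - 20.7/73.1) = 0.0478y*.
The bracket is 0.717, giving y* = 0.266/0.0478 = 5.57.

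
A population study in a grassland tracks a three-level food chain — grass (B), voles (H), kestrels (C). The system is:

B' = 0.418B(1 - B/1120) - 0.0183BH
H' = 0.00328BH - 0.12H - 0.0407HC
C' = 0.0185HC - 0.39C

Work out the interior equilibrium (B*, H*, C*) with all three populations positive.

B* ≈ 86.3, H* ≈ 21.1, C* ≈ 4.01

From dC/dt = 0: 0.0185H* = 0.39, so H* = 21.1.
From dB/dt = 0: 0.418(1 - B*/1120) = 0.0183·21.1, giving B* = 1120·(1 - 0.923) = 86.3.
From dH/dt = 0: 0.00328·86.3 - 0.12 = 0.0407C*, so C* = 0.163/0.0407 = 4.01.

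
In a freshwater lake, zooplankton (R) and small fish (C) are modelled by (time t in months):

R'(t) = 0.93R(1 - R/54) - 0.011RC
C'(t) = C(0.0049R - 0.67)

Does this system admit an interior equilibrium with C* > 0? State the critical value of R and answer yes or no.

Threshold R = 137; K < 137, so no, the predator goes extinct.

The predator equation gives dC/dt > 0 only when R > 0.67/0.0049 = 137.
Without the predator, R → K = 54. Since 54 < 137, the predator cannot invade.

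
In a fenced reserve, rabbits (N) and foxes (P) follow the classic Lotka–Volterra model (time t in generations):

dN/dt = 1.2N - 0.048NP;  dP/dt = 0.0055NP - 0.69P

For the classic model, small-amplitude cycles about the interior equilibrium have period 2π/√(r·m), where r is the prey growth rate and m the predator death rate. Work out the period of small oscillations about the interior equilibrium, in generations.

T ≈ 6.91 generations

Here r = 1.2 and m = 0.69, so r·m = 0.828.
ω = √0.828 = 0.91 per generation, hence T = 2π/ω ≈ 6.91 generations.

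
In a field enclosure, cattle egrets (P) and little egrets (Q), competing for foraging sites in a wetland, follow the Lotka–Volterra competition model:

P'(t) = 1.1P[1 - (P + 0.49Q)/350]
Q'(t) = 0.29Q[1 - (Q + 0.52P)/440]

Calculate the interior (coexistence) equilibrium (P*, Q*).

Setting both brackets to zero gives the nullclines P + 0.49Q = 350 and 0.52P + Q = 440.
Substituting Q = 440 - 0.52P into the first: P(1 - 0.49·0.52) = 350 - 0.49·440.
So P* = 134/0.745 = 180, and then Q* = 440 - 0.52·180 = 346.

P* ≈ 180, Q* ≈ 346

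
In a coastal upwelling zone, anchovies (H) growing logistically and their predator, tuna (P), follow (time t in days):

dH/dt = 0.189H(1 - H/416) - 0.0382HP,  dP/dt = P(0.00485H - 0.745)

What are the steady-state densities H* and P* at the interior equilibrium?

H* ≈ 154, P* ≈ 3.12

From dP/dt = 0 with P > 0: 0.00485H* = 0.745, so H* = 154.
Substitute into dH/dt = 0: 0.189(1 - 154/416) = 0.0382P*.
The bracket is 0.631, giving P* = 0.119/0.0382 = 3.12.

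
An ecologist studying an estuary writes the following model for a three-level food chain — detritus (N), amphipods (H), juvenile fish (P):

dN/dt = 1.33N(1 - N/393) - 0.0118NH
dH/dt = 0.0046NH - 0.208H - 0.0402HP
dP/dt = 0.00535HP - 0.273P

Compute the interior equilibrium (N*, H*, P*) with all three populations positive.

N* ≈ 215, H* ≈ 51, P* ≈ 19.4

From dP/dt = 0: 0.00535H* = 0.273, so H* = 51.
From dN/dt = 0: 1.33(1 - N*/393) = 0.0118·51, giving N* = 393·(1 - 0.453) = 215.
From dH/dt = 0: 0.0046·215 - 0.208 = 0.0402P*, so P* = 0.781/0.0402 = 19.4.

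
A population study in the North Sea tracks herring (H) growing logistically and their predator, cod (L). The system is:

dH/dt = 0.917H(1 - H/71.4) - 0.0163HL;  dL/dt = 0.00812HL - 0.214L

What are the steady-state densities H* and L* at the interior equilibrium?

H* ≈ 26.4, L* ≈ 35.5

From dL/dt = 0 with L > 0: 0.00812H* = 0.214, so H* = 26.4.
Substitute into dH/dt = 0: 0.917(1 - 26.4/71.4) = 0.0163L*.
The bracket is 0.631, giving L* = 0.579/0.0163 = 35.5.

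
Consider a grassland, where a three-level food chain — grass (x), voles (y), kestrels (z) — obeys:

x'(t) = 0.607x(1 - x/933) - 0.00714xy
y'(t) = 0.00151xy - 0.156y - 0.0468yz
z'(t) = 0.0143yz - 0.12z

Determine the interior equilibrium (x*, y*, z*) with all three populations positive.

x* ≈ 841, y* ≈ 8.39, z* ≈ 23.8

From dz/dt = 0: 0.0143y* = 0.12, so y* = 8.39.
From dx/dt = 0: 0.607(1 - x*/933) = 0.00714·8.39, giving x* = 933·(1 - 0.0987) = 841.
From dy/dt = 0: 0.00151·841 - 0.156 = 0.0468z*, so z* = 1.11/0.0468 = 23.8.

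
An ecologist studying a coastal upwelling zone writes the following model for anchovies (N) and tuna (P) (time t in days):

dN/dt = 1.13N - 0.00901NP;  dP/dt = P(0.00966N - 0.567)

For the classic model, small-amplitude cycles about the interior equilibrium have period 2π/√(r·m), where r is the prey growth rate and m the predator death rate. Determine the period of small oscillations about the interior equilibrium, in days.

T ≈ 7.85 days

Here r = 1.13 and m = 0.567, so r·m = 0.641.
ω = √0.641 = 0.8 per day, hence T = 2π/ω ≈ 7.85 days.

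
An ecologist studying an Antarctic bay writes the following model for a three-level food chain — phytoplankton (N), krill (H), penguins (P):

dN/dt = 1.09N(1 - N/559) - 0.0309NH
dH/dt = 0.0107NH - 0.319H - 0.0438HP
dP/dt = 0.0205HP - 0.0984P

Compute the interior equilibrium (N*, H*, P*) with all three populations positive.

N* ≈ 483, H* ≈ 4.8, P* ≈ 111

From dP/dt = 0: 0.0205H* = 0.0984, so H* = 4.8.
From dN/dt = 0: 1.09(1 - N*/559) = 0.0309·4.8, giving N* = 559·(1 - 0.136) = 483.
From dH/dt = 0: 0.0107·483 - 0.319 = 0.0438P*, so P* = 4.85/0.0438 = 111.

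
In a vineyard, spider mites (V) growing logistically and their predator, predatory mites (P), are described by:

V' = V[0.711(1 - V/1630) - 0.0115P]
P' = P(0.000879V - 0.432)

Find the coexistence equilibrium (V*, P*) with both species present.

From dP/dt = 0 with P > 0: 0.000879V* = 0.432, so V* = 491.
Substitute into dV/dt = 0: 0.711(1 - 491/1630) = 0.0115P*.
The bracket is 0.698, giving P* = 0.497/0.0115 = 43.2.

V* ≈ 491, P* ≈ 43.2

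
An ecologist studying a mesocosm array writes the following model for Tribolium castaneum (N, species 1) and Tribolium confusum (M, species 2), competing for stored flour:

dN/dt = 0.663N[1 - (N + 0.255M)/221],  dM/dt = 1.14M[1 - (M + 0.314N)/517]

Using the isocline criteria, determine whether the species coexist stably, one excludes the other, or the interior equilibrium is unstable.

stable coexistence

Compare the nullcline intercepts: K1/α12 = 221/0.255 = 867 > K2 = 517; K2/α21 = 517/0.314 = 1650 > K1 = 221.
Since both inequalities hold, each species can invade when rare, so the interior equilibrium is stable.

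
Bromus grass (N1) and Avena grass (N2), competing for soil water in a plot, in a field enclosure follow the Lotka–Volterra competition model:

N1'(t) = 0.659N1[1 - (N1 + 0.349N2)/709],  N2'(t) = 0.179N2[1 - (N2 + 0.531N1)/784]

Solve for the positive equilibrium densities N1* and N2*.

Setting both brackets to zero gives the nullclines N1 + 0.349N2 = 709 and 0.531N1 + N2 = 784.
Substituting N2 = 784 - 0.531N1 into the first: N1(1 - 0.349·0.531) = 709 - 0.349·784.
So N1* = 435/0.815 = 534, and then N2* = 784 - 0.531·534 = 500.

N1* ≈ 534, N2* ≈ 500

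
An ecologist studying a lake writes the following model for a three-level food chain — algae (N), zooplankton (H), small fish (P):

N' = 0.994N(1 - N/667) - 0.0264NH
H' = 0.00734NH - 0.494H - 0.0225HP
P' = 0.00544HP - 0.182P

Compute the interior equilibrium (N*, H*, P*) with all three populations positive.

N* ≈ 74.3, H* ≈ 33.5, P* ≈ 2.29

From dP/dt = 0: 0.00544H* = 0.182, so H* = 33.5.
From dN/dt = 0: 0.994(1 - N*/667) = 0.0264·33.5, giving N* = 667·(1 - 0.889) = 74.3.
From dH/dt = 0: 0.00734·74.3 - 0.494 = 0.0225P*, so P* = 0.0516/0.0225 = 2.29.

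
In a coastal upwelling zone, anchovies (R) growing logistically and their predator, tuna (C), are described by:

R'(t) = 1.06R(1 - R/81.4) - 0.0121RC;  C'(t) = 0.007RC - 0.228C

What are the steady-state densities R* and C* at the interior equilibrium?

From dC/dt = 0 with C > 0: 0.007R* = 0.228, so R* = 32.6.
Substitute into dR/dt = 0: 1.06(1 - 32.6/81.4) = 0.0121C*.
The bracket is 0.6, giving C* = 0.636/0.0121 = 52.5.

R* ≈ 32.6, C* ≈ 52.5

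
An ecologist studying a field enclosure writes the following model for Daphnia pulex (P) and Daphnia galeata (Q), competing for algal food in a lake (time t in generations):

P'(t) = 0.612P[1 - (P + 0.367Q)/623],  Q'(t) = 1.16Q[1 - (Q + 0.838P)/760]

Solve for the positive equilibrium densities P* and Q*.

P* ≈ 497, Q* ≈ 344

Setting both brackets to zero gives the nullclines P + 0.367Q = 623 and 0.838P + Q = 760.
Substituting Q = 760 - 0.838P into the first: P(1 - 0.367·0.838) = 623 - 0.367·760.
So P* = 344/0.692 = 497, and then Q* = 760 - 0.838·497 = 344.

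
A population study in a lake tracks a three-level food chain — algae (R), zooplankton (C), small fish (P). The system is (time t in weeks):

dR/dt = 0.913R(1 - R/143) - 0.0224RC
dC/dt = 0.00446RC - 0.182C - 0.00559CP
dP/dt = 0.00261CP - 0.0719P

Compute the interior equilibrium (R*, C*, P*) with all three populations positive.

From dP/dt = 0: 0.00261C* = 0.0719, so C* = 27.5.
From dR/dt = 0: 0.913(1 - R*/143) = 0.0224·27.5, giving R* = 143·(1 - 0.676) = 46.4.
From dC/dt = 0: 0.00446·46.4 - 0.182 = 0.00559P*, so P* = 0.0247/0.00559 = 4.42.

R* ≈ 46.4, C* ≈ 27.5, P* ≈ 4.42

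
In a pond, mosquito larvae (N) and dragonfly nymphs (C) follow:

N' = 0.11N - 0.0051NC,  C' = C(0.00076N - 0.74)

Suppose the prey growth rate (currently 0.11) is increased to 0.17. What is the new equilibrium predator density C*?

C* ≈ 33.3

At the interior fixed point, setting dN/dt = 0 with N > 0 fixes C* = (prey growth rate)/(NC coefficient) — independent of the other coefficients.
With the change, C* = 0.17/0.0051 = 33.3; it rises from 21.6.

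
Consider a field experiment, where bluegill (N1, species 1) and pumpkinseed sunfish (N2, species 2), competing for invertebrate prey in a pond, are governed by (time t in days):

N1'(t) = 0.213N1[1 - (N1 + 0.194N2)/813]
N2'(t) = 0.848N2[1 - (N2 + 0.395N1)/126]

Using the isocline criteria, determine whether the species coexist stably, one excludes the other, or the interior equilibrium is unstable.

species 1 excludes species 2

Compare the nullcline intercepts: K1/α12 = 813/0.194 = 4190 > K2 = 126; K2/α21 = 126/0.395 = 319 < K1 = 813.
Since the inequalities point opposite ways, species 1 can invade but species 2 cannot.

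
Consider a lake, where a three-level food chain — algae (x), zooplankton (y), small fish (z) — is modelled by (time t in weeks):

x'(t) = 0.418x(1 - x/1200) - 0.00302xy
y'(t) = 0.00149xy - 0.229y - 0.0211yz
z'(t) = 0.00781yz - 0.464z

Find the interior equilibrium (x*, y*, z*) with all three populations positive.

x* ≈ 685, y* ≈ 59.4, z* ≈ 37.5

From dz/dt = 0: 0.00781y* = 0.464, so y* = 59.4.
From dx/dt = 0: 0.418(1 - x*/1200) = 0.00302·59.4, giving x* = 1200·(1 - 0.429) = 685.
From dy/dt = 0: 0.00149·685 - 0.229 = 0.0211z*, so z* = 0.792/0.0211 = 37.5.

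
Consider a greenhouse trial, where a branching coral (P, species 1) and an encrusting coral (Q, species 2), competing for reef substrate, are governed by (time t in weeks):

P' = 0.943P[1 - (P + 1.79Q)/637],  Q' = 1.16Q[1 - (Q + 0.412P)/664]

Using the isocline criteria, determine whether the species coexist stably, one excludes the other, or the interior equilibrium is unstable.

species 2 excludes species 1

Compare the nullcline intercepts: K1/α12 = 637/1.79 = 356 < K2 = 664; K2/α21 = 664/0.412 = 1610 > K1 = 637.
Since the inequalities point opposite ways, species 2 can invade but species 1 cannot.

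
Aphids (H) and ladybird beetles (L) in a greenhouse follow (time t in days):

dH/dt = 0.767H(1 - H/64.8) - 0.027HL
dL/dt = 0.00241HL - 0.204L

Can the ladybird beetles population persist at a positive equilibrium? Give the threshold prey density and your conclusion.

The predator equation gives dL/dt > 0 only when H > 0.204/0.00241 = 84.6.
Without the predator, H → K = 64.8. Since 64.8 < 84.6, the predator cannot invade.

Threshold H = 84.6; K < 84.6, so no, the predator goes extinct.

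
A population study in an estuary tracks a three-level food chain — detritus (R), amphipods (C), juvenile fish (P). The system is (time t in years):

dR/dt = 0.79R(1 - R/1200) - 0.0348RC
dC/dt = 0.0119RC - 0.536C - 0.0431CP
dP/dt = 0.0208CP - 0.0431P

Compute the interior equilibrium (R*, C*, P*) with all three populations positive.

From dP/dt = 0: 0.0208C* = 0.0431, so C* = 2.07.
From dR/dt = 0: 0.79(1 - R*/1200) = 0.0348·2.07, giving R* = 1200·(1 - 0.0913) = 1090.
From dC/dt = 0: 0.0119·1090 - 0.536 = 0.0431P*, so P* = 12.4/0.0431 = 289.

R* ≈ 1090, C* ≈ 2.07, P* ≈ 289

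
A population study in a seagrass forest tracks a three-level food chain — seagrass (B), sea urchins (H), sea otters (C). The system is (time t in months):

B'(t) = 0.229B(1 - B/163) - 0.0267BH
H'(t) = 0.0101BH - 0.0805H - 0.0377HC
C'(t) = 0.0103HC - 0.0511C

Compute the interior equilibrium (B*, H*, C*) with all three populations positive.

B* ≈ 68.7, H* ≈ 4.96, C* ≈ 16.3

From dC/dt = 0: 0.0103H* = 0.0511, so H* = 4.96.
From dB/dt = 0: 0.229(1 - B*/163) = 0.0267·4.96, giving B* = 163·(1 - 0.578) = 68.7.
From dH/dt = 0: 0.0101·68.7 - 0.0805 = 0.0377C*, so C* = 0.614/0.0377 = 16.3.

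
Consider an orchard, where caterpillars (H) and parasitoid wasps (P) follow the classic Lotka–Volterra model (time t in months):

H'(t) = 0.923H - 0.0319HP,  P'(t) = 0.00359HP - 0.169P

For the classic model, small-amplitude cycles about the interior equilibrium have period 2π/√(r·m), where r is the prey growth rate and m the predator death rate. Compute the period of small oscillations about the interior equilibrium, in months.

Here r = 0.923 and m = 0.169, so r·m = 0.156.
ω = √0.156 = 0.395 per month, hence T = 2π/ω ≈ 15.9 months.

T ≈ 15.9 months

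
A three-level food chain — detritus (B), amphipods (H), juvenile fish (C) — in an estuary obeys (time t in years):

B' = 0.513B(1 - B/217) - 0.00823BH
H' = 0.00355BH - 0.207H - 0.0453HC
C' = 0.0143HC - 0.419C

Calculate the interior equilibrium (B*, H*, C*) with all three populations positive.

B* ≈ 115, H* ≈ 29.3, C* ≈ 4.44

From dC/dt = 0: 0.0143H* = 0.419, so H* = 29.3.
From dB/dt = 0: 0.513(1 - B*/217) = 0.00823·29.3, giving B* = 217·(1 - 0.47) = 115.
From dH/dt = 0: 0.00355·115 - 0.207 = 0.0453C*, so C* = 0.201/0.0453 = 4.44.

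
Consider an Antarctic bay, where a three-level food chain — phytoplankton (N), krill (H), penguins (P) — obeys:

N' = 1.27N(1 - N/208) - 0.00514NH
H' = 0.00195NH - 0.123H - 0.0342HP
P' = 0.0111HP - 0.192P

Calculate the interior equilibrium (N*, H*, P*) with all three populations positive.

N* ≈ 193, H* ≈ 17.3, P* ≈ 7.43

From dP/dt = 0: 0.0111H* = 0.192, so H* = 17.3.
From dN/dt = 0: 1.27(1 - N*/208) = 0.00514·17.3, giving N* = 208·(1 - 0.07) = 193.
From dH/dt = 0: 0.00195·193 - 0.123 = 0.0342P*, so P* = 0.254/0.0342 = 7.43.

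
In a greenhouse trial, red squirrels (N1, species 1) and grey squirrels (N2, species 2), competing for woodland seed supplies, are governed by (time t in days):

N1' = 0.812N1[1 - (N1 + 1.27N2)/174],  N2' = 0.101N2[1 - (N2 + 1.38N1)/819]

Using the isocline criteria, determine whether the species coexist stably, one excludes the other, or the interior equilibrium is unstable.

Compare the nullcline intercepts: K1/α12 = 174/1.27 = 137 < K2 = 819; K2/α21 = 819/1.38 = 593 > K1 = 174.
Since the inequalities point opposite ways, species 2 can invade but species 1 cannot.

species 2 excludes species 1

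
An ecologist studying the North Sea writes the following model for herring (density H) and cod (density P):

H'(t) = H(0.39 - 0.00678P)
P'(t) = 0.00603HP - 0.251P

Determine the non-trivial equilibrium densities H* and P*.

H* ≈ 41.6, P* ≈ 57.5

Set dP/dt = 0 with P > 0: 0.00603H - 0.251 = 0, so H* = 0.251/0.00603 = 41.6.
Set dH/dt = 0 with H > 0: 0.39 - 0.00678P = 0, so P* = 0.39/0.00678 = 57.5.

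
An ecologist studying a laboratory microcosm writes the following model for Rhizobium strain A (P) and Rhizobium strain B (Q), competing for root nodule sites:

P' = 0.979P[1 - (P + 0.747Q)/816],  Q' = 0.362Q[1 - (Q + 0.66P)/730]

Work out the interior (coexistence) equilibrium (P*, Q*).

P* ≈ 534, Q* ≈ 378

Setting both brackets to zero gives the nullclines P + 0.747Q = 816 and 0.66P + Q = 730.
Substituting Q = 730 - 0.66P into the first: P(1 - 0.747·0.66) = 816 - 0.747·730.
So P* = 271/0.507 = 534, and then Q* = 730 - 0.66·534 = 378.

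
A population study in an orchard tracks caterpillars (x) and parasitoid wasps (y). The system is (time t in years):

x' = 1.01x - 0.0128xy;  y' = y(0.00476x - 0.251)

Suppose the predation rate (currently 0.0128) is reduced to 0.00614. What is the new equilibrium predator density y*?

y* ≈ 164

At the interior fixed point, setting dx/dt = 0 with x > 0 fixes y* = (prey growth rate)/(xy coefficient) — independent of the other coefficients.
With the change, y* = 1.01/0.00614 = 164; it rises from 78.9.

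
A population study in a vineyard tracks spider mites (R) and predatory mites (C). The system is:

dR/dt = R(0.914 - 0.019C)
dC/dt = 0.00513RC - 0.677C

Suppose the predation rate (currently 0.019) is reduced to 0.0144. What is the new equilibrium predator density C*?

C* ≈ 63.5

At the interior fixed point, setting dR/dt = 0 with R > 0 fixes C* = (prey growth rate)/(RC coefficient) — independent of the other coefficients.
With the change, C* = 0.914/0.0144 = 63.5; it rises from 48.1.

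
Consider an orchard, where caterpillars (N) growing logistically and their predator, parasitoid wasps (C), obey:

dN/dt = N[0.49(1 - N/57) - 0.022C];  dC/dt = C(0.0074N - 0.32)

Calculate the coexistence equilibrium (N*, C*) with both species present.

From dC/dt = 0 with C > 0: 0.0074N* = 0.32, so N* = 43.2.
Substitute into dN/dt = 0: 0.49(1 - 43.2/57) = 0.022C*.
The bracket is 0.241, giving C* = 0.118/0.022 = 5.38.

N* ≈ 43.2, C* ≈ 5.38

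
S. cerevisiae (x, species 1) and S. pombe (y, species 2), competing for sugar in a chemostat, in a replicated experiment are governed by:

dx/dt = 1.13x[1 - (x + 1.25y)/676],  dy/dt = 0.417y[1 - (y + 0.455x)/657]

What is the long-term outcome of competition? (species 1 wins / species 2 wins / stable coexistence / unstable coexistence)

Compare the nullcline intercepts: K1/α12 = 676/1.25 = 541 < K2 = 657; K2/α21 = 657/0.455 = 1440 > K1 = 676.
Since the inequalities point opposite ways, species 2 can invade but species 1 cannot.

species 2 excludes species 1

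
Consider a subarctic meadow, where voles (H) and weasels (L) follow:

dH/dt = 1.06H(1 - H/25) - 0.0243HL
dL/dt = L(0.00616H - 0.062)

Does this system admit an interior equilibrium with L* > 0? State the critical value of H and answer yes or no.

Threshold H = 10.1; K > 10.1, so yes, the predator persists.

The predator equation gives dL/dt > 0 only when H > 0.062/0.00616 = 10.1.
Without the predator, H → K = 25. Since 25 > 10.1, the predator can invade and persist.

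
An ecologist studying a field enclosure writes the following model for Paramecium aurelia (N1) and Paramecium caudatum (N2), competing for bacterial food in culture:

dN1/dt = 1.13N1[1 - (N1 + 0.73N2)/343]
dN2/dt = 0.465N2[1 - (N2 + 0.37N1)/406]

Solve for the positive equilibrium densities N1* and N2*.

N1* ≈ 63.9, N2* ≈ 382

Setting both brackets to zero gives the nullclines N1 + 0.73N2 = 343 and 0.37N1 + N2 = 406.
Substituting N2 = 406 - 0.37N1 into the first: N1(1 - 0.73·0.37) = 343 - 0.73·406.
So N1* = 46.6/0.73 = 63.9, and then N2* = 406 - 0.37·63.9 = 382.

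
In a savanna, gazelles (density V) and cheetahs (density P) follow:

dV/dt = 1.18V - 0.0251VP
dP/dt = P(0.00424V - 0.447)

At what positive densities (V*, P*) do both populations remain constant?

Set dP/dt = 0 with P > 0: 0.00424V - 0.447 = 0, so V* = 0.447/0.00424 = 105.
Set dV/dt = 0 with V > 0: 1.18 - 0.0251P = 0, so P* = 1.18/0.0251 = 47.

V* ≈ 105, P* ≈ 47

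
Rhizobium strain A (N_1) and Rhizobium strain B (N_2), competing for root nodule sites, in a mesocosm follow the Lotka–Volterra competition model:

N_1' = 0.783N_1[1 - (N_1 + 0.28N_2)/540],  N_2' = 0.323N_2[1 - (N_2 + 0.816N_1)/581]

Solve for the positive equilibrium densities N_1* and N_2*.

N_1* ≈ 489, N_2* ≈ 182

Setting both brackets to zero gives the nullclines N_1 + 0.28N_2 = 540 and 0.816N_1 + N_2 = 581.
Substituting N_2 = 581 - 0.816N_1 into the first: N_1(1 - 0.28·0.816) = 540 - 0.28·581.
So N_1* = 377/0.772 = 489, and then N_2* = 581 - 0.816·489 = 182.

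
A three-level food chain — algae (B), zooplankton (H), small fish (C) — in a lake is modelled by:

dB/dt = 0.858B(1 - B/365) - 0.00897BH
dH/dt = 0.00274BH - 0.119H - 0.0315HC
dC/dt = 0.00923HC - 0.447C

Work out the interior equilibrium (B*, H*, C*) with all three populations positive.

From dC/dt = 0: 0.00923H* = 0.447, so H* = 48.4.
From dB/dt = 0: 0.858(1 - B*/365) = 0.00897·48.4, giving B* = 365·(1 - 0.506) = 180.
From dH/dt = 0: 0.00274·180 - 0.119 = 0.0315C*, so C* = 0.375/0.0315 = 11.9.

B* ≈ 180, H* ≈ 48.4, C* ≈ 11.9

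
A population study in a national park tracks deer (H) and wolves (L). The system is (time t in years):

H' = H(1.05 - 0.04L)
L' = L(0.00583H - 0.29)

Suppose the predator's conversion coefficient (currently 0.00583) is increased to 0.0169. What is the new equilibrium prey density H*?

H* ≈ 17.2

At the interior fixed point, setting dL/dt = 0 with L > 0 fixes H* = (predator death rate)/(HL coefficient) — independent of the other coefficients.
With the change, H* = 0.29/0.0169 = 17.2; it falls from 49.7.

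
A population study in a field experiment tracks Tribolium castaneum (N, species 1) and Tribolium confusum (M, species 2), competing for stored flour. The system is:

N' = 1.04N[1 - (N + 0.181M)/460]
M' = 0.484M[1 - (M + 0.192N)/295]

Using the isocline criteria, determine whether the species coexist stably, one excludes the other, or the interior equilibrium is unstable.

Compare the nullcline intercepts: K1/α12 = 460/0.181 = 2540 > K2 = 295; K2/α21 = 295/0.192 = 1540 > K1 = 460.
Since both inequalities hold, each species can invade when rare, so the interior equilibrium is stable.

stable coexistence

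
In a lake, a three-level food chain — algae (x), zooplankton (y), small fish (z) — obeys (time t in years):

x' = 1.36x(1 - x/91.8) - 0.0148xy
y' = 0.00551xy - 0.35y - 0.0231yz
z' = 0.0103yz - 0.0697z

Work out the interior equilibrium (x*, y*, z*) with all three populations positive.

x* ≈ 85, y* ≈ 6.77, z* ≈ 5.13

From dz/dt = 0: 0.0103y* = 0.0697, so y* = 6.77.
From dx/dt = 0: 1.36(1 - x*/91.8) = 0.0148·6.77, giving x* = 91.8·(1 - 0.0736) = 85.
From dy/dt = 0: 0.00551·85 - 0.35 = 0.0231z*, so z* = 0.119/0.0231 = 5.13.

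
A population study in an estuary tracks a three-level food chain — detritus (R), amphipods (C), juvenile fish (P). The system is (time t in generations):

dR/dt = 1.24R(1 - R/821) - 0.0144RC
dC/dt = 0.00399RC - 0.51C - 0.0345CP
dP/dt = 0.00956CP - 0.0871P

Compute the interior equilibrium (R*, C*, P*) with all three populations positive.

From dP/dt = 0: 0.00956C* = 0.0871, so C* = 9.11.
From dR/dt = 0: 1.24(1 - R*/821) = 0.0144·9.11, giving R* = 821·(1 - 0.106) = 734.
From dC/dt = 0: 0.00399·734 - 0.51 = 0.0345P*, so P* = 2.42/0.0345 = 70.1.

R* ≈ 734, C* ≈ 9.11, P* ≈ 70.1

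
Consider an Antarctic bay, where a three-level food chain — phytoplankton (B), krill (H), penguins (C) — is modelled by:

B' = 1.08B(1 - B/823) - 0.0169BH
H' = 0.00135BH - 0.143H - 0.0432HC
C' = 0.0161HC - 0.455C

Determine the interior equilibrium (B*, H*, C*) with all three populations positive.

B* ≈ 459, H* ≈ 28.3, C* ≈ 11

From dC/dt = 0: 0.0161H* = 0.455, so H* = 28.3.
From dB/dt = 0: 1.08(1 - B*/823) = 0.0169·28.3, giving B* = 823·(1 - 0.442) = 459.
From dH/dt = 0: 0.00135·459 - 0.143 = 0.0432C*, so C* = 0.477/0.0432 = 11.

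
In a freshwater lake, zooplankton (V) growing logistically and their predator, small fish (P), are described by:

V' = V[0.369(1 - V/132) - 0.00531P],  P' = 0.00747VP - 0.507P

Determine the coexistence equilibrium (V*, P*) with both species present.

V* ≈ 67.9, P* ≈ 33.8

From dP/dt = 0 with P > 0: 0.00747V* = 0.507, so V* = 67.9.
Substitute into dV/dt = 0: 0.369(1 - 67.9/132) = 0.00531P*.
The bracket is 0.486, giving P* = 0.179/0.00531 = 33.8.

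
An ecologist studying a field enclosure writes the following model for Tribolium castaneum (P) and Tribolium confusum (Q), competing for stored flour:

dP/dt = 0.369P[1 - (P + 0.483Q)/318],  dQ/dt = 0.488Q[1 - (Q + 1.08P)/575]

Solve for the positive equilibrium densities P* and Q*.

Setting both brackets to zero gives the nullclines P + 0.483Q = 318 and 1.08P + Q = 575.
Substituting Q = 575 - 1.08P into the first: P(1 - 0.483·1.08) = 318 - 0.483·575.
So P* = 40.3/0.478 = 84.2, and then Q* = 575 - 1.08·84.2 = 484.

P* ≈ 84.2, Q* ≈ 484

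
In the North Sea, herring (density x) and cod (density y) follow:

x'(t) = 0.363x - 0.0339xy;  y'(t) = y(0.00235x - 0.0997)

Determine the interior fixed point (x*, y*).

x* ≈ 42.4, y* ≈ 10.7

Set dy/dt = 0 with y > 0: 0.00235x - 0.0997 = 0, so x* = 0.0997/0.00235 = 42.4.
Set dx/dt = 0 with x > 0: 0.363 - 0.0339y = 0, so y* = 0.363/0.0339 = 10.7.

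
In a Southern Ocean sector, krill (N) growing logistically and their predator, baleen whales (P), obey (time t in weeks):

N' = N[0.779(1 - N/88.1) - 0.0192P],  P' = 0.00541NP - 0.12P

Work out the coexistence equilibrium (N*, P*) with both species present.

From dP/dt = 0 with P > 0: 0.00541N* = 0.12, so N* = 22.2.
Substitute into dN/dt = 0: 0.779(1 - 22.2/88.1) = 0.0192P*.
The bracket is 0.748, giving P* = 0.583/0.0192 = 30.4.

N* ≈ 22.2, P* ≈ 30.4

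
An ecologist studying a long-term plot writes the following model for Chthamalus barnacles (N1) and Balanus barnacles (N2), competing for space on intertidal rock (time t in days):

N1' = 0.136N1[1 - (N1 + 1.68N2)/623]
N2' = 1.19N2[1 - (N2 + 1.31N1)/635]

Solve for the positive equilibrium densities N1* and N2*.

N1* ≈ 370, N2* ≈ 151

Setting both brackets to zero gives the nullclines N1 + 1.68N2 = 623 and 1.31N1 + N2 = 635.
Substituting N2 = 635 - 1.31N1 into the first: N1(1 - 1.68·1.31) = 623 - 1.68·635.
So N1* = -444/-1.2 = 370, and then N2* = 635 - 1.31·370 = 151.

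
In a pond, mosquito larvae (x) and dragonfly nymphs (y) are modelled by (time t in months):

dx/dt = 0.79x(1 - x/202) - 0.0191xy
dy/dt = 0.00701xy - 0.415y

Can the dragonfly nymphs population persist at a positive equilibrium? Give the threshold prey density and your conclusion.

The predator equation gives dy/dt > 0 only when x > 0.415/0.00701 = 59.2.
Without the predator, x → K = 202. Since 202 > 59.2, the predator can invade and persist.

Threshold x = 59.2; K > 59.2, so yes, the predator persists.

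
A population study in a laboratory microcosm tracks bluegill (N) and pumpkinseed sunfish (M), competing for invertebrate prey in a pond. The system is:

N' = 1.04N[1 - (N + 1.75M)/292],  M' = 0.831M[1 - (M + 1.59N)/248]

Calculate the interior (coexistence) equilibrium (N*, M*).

Setting both brackets to zero gives the nullclines N + 1.75M = 292 and 1.59N + M = 248.
Substituting M = 248 - 1.59N into the first: N(1 - 1.75·1.59) = 292 - 1.75·248.
So N* = -142/-1.78 = 79.7, and then M* = 248 - 1.59·79.7 = 121.

N* ≈ 79.7, M* ≈ 121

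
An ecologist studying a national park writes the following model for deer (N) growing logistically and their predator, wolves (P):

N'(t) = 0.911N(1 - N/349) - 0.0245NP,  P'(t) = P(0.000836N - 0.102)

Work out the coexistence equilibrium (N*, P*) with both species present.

From dP/dt = 0 with P > 0: 0.000836N* = 0.102, so N* = 122.
Substitute into dN/dt = 0: 0.911(1 - 122/349) = 0.0245P*.
The bracket is 0.65, giving P* = 0.593/0.0245 = 24.2.

N* ≈ 122, P* ≈ 24.2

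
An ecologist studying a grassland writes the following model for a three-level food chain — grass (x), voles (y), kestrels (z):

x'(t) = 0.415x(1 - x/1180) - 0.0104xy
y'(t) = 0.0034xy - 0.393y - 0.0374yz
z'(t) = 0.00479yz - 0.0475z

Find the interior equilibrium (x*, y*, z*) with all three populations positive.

x* ≈ 887, y* ≈ 9.92, z* ≈ 70.1

From dz/dt = 0: 0.00479y* = 0.0475, so y* = 9.92.
From dx/dt = 0: 0.415(1 - x*/1180) = 0.0104·9.92, giving x* = 1180·(1 - 0.249) = 887.
From dy/dt = 0: 0.0034·887 - 0.393 = 0.0374z*, so z* = 2.62/0.0374 = 70.1.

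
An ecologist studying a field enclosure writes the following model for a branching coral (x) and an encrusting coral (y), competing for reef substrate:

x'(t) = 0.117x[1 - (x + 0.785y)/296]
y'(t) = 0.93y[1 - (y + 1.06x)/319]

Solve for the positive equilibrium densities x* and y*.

x* ≈ 272, y* ≈ 31.2

Setting both brackets to zero gives the nullclines x + 0.785y = 296 and 1.06x + y = 319.
Substituting y = 319 - 1.06x into the first: x(1 - 0.785·1.06) = 296 - 0.785·319.
So x* = 45.6/0.168 = 272, and then y* = 319 - 1.06·272 = 31.2.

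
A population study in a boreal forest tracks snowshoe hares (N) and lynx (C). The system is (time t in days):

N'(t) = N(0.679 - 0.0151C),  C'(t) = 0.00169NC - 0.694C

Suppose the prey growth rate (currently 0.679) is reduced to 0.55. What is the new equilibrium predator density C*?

At the interior fixed point, setting dN/dt = 0 with N > 0 fixes C* = (prey growth rate)/(NC coefficient) — independent of the other coefficients.
With the change, C* = 0.55/0.0151 = 36.4; it falls from 45.

C* ≈ 36.4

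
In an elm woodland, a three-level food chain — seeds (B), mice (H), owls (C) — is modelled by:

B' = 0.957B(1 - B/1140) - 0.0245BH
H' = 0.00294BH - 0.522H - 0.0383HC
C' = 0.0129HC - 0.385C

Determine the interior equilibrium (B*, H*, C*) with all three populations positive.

From dC/dt = 0: 0.0129H* = 0.385, so H* = 29.8.
From dB/dt = 0: 0.957(1 - B*/1140) = 0.0245·29.8, giving B* = 1140·(1 - 0.764) = 269.
From dH/dt = 0: 0.00294·269 - 0.522 = 0.0383C*, so C* = 0.269/0.0383 = 7.02.

B* ≈ 269, H* ≈ 29.8, C* ≈ 7.02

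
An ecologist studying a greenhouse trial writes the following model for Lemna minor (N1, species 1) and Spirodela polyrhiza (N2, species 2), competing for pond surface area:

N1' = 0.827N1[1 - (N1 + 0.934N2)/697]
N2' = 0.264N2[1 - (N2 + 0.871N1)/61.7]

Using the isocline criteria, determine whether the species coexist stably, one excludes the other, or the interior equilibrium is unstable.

Compare the nullcline intercepts: K1/α12 = 697/0.934 = 746 > K2 = 61.7; K2/α21 = 61.7/0.871 = 70.8 < K1 = 697.
Since the inequalities point opposite ways, species 1 can invade but species 2 cannot.

species 1 excludes species 2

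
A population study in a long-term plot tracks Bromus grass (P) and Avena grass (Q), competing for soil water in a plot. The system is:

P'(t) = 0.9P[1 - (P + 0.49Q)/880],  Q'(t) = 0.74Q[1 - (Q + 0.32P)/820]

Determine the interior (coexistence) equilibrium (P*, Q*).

P* ≈ 567, Q* ≈ 639

Setting both brackets to zero gives the nullclines P + 0.49Q = 880 and 0.32P + Q = 820.
Substituting Q = 820 - 0.32P into the first: P(1 - 0.49·0.32) = 880 - 0.49·820.
So P* = 478/0.843 = 567, and then Q* = 820 - 0.32·567 = 639.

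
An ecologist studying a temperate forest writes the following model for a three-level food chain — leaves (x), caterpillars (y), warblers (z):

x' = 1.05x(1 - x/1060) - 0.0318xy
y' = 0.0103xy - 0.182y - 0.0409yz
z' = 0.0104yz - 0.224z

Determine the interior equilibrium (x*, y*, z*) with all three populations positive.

From dz/dt = 0: 0.0104y* = 0.224, so y* = 21.5.
From dx/dt = 0: 1.05(1 - x*/1060) = 0.0318·21.5, giving x* = 1060·(1 - 0.652) = 369.
From dy/dt = 0: 0.0103·369 - 0.182 = 0.0409z*, so z* = 3.61/0.0409 = 88.4.

x* ≈ 369, y* ≈ 21.5, z* ≈ 88.4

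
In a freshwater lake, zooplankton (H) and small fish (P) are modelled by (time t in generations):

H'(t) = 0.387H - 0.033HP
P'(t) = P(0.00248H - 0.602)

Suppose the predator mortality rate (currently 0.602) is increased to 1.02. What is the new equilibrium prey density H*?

At the interior fixed point, setting dP/dt = 0 with P > 0 fixes H* = (predator death rate)/(HP coefficient) — independent of the other coefficients.
With the change, H* = 1.02/0.00248 = 411; it rises from 243.

H* ≈ 411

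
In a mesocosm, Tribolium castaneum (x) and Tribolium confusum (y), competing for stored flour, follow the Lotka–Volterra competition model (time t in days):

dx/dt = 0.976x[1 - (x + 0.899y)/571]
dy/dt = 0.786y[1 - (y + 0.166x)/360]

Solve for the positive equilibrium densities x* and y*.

x* ≈ 291, y* ≈ 312

Setting both brackets to zero gives the nullclines x + 0.899y = 571 and 0.166x + y = 360.
Substituting y = 360 - 0.166x into the first: x(1 - 0.899·0.166) = 571 - 0.899·360.
So x* = 247/0.851 = 291, and then y* = 360 - 0.166·291 = 312.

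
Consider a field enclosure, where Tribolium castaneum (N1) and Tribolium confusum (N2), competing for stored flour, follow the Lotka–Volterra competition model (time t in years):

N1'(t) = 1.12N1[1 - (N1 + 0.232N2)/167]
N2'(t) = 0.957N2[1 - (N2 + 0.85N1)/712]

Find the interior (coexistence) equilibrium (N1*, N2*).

N1* ≈ 2.26, N2* ≈ 710

Setting both brackets to zero gives the nullclines N1 + 0.232N2 = 167 and 0.85N1 + N2 = 712.
Substituting N2 = 712 - 0.85N1 into the first: N1(1 - 0.232·0.85) = 167 - 0.232·712.
So N1* = 1.82/0.803 = 2.26, and then N2* = 712 - 0.85·2.26 = 710.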